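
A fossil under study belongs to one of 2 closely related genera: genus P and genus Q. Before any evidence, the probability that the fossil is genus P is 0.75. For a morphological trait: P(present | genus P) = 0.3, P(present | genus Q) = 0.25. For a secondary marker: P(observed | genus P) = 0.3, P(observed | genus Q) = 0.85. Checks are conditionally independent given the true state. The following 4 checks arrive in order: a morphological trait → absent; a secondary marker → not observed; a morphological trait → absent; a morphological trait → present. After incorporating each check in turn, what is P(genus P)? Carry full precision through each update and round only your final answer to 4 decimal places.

0.9360

After a morphological trait='absent': P(genus P) = 0.7·0.7500 / (0.7·0.7500 + 0.75·0.2500) ≈ 0.7368
After a secondary marker='not observed': P(genus P) = 0.7·0.7368 / (0.7·0.7368 + 0.15·0.2632) ≈ 0.9289
After a morphological trait='absent': P(genus P) = 0.7·0.9289 / (0.7·0.9289 + 0.75·0.0711) ≈ 0.9242
After a morphological trait='present': P(genus P) = 0.3·0.9242 / (0.3·0.9242 + 0.25·0.0758) ≈ 0.9360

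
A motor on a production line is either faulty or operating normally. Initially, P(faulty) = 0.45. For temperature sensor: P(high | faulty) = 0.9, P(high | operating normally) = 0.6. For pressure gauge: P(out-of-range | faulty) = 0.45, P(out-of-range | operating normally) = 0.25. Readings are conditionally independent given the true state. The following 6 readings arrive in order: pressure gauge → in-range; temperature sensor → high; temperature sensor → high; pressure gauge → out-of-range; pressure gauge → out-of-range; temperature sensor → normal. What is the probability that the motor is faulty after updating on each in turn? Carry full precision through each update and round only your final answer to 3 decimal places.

0.522

After pressure gauge='in-range': P(faulty) = 0.55·0.4500 / (0.55·0.4500 + 0.75·0.5500) ≈ 0.3750
After temperature sensor='high': P(faulty) = 0.9·0.3750 / (0.9·0.3750 + 0.6·0.6250) ≈ 0.4737
After temperature sensor='high': P(faulty) = 0.9·0.4737 / (0.9·0.4737 + 0.6·0.5263) ≈ 0.5745
After pressure gauge='out-of-range': P(faulty) = 0.45·0.5745 / (0.45·0.5745 + 0.25·0.4255) ≈ 0.7085
After pressure gauge='out-of-range': P(faulty) = 0.45·0.7085 / (0.45·0.7085 + 0.25·0.2915) ≈ 0.8139
After temperature sensor='normal': P(faulty) = 0.1·0.8139 / (0.1·0.8139 + 0.4·0.1861) ≈ 0.5223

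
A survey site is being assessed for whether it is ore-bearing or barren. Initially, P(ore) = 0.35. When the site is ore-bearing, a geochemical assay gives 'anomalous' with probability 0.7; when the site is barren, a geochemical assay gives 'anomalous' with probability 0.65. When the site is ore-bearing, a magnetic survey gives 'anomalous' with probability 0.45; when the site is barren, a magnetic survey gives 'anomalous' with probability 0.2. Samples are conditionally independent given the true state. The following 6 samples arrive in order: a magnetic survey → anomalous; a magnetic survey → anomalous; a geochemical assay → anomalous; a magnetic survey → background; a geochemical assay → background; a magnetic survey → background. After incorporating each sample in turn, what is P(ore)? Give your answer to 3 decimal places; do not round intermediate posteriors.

After a magnetic survey='anomalous': P(ore) = 0.45·0.3500 / (0.45·0.3500 + 0.2·0.6500) ≈ 0.5478
After a magnetic survey='anomalous': P(ore) = 0.45·0.5478 / (0.45·0.5478 + 0.2·0.4522) ≈ 0.7316
After a geochemical assay='anomalous': P(ore) = 0.7·0.7316 / (0.7·0.7316 + 0.65·0.2684) ≈ 0.7459
After a magnetic survey='background': P(ore) = 0.55·0.7459 / (0.55·0.7459 + 0.8·0.2541) ≈ 0.6687
After a geochemical assay='background': P(ore) = 0.3·0.6687 / (0.3·0.6687 + 0.35·0.3313) ≈ 0.6337
After a magnetic survey='background': P(ore) = 0.55·0.6337 / (0.55·0.6337 + 0.8·0.3663) ≈ 0.5432

0.543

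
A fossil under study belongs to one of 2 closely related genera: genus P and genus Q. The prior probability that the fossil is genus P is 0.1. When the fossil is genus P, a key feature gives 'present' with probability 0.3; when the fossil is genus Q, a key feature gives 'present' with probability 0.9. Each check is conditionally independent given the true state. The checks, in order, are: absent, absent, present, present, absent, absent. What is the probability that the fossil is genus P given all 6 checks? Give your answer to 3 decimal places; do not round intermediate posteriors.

0.967

After 'absent': P(genus P) = 0.7·0.1000 / (0.7·0.1000 + 0.1·0.9000) ≈ 0.4375
After 'absent': P(genus P) = 0.7·0.4375 / (0.7·0.4375 + 0.1·0.5625) ≈ 0.8448
After 'present': P(genus P) = 0.3·0.8448 / (0.3·0.8448 + 0.9·0.1552) ≈ 0.6447
After 'present': P(genus P) = 0.3·0.6447 / (0.3·0.6447 + 0.9·0.3553) ≈ 0.3769
After 'absent': P(genus P) = 0.7·0.3769 / (0.7·0.3769 + 0.1·0.6231) ≈ 0.8090
After 'absent': P(genus P) = 0.7·0.8090 / (0.7·0.8090 + 0.1·0.1910) ≈ 0.9674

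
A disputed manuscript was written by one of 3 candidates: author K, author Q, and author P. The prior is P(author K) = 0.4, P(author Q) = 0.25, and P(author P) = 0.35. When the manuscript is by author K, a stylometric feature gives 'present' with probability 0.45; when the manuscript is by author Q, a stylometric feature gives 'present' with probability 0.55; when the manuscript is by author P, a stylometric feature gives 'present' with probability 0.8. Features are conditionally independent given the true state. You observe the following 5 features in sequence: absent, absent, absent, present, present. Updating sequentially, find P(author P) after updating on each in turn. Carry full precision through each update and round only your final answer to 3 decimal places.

0.081

Apply Bayes' rule sequentially, carrying P(author P) forward.
After 'absent': normaliser = 0.55·0.4000 + 0.45·0.2500 + 0.2·0.3500; P(author K) ≈ 0.5466, P(author Q) ≈ 0.2795, P(author P) ≈ 0.1739
After 'absent': normaliser = 0.55·0.5466 + 0.45·0.2795 + 0.2·0.1739; P(author K) ≈ 0.6519, P(author Q) ≈ 0.2727, P(author P) ≈ 0.0754
After 'absent': normaliser = 0.55·0.6519 + 0.45·0.2727 + 0.2·0.0754; P(author K) ≈ 0.7223, P(author Q) ≈ 0.2473, P(author P) ≈ 0.0304
After 'present': normaliser = 0.45·0.7223 + 0.55·0.2473 + 0.8·0.0304; P(author K) ≈ 0.6697, P(author Q) ≈ 0.2802, P(author P) ≈ 0.0501
After 'present': normaliser = 0.45·0.6697 + 0.55·0.2802 + 0.8·0.0501; P(author K) ≈ 0.6081, P(author Q) ≈ 0.3110, P(author P) ≈ 0.0809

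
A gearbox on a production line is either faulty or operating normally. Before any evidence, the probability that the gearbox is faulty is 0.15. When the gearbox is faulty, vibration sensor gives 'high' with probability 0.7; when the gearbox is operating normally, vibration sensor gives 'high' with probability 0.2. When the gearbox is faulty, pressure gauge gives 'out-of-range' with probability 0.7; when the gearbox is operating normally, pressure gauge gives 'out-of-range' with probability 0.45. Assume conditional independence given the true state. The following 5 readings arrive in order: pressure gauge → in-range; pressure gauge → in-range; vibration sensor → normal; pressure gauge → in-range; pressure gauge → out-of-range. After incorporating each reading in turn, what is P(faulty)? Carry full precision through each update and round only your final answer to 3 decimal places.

0.016

After pressure gauge='in-range': P(faulty) = 0.3·0.1500 / (0.3·0.1500 + 0.55·0.8500) ≈ 0.0878
After pressure gauge='in-range': P(faulty) = 0.3·0.0878 / (0.3·0.0878 + 0.55·0.9122) ≈ 0.0499
After vibration sensor='normal': P(faulty) = 0.3·0.0499 / (0.3·0.0499 + 0.8·0.9501) ≈ 0.0193
After pressure gauge='in-range': P(faulty) = 0.3·0.0193 / (0.3·0.0193 + 0.55·0.9807) ≈ 0.0106
After pressure gauge='out-of-range': P(faulty) = 0.7·0.0106 / (0.7·0.0106 + 0.45·0.9894) ≈ 0.0164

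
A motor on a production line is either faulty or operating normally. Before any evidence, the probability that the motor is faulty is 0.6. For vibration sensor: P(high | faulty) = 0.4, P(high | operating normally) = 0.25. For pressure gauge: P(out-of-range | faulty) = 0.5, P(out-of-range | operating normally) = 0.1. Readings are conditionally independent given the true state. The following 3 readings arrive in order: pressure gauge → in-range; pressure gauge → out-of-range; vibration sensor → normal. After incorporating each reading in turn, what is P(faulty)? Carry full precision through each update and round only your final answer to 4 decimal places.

0.7692

After pressure gauge='in-range': P(faulty) = 0.5·0.6000 / (0.5·0.6000 + 0.9·0.4000) ≈ 0.4545
After pressure gauge='out-of-range': P(faulty) = 0.5·0.4545 / (0.5·0.4545 + 0.1·0.5455) ≈ 0.8065
After vibration sensor='normal': P(faulty) = 0.6·0.8065 / (0.6·0.8065 + 0.75·0.1935) ≈ 0.7692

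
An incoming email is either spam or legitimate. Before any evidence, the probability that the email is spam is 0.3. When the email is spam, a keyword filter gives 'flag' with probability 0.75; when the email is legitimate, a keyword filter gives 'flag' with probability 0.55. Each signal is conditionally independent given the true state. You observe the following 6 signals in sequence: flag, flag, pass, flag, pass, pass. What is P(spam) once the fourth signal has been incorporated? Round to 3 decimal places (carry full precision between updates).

After 'flag': P(spam) = 0.75·0.3000 / (0.75·0.3000 + 0.55·0.7000) ≈ 0.3689
After 'flag': P(spam) = 0.75·0.3689 / (0.75·0.3689 + 0.55·0.6311) ≈ 0.4435
After 'pass': P(spam) = 0.25·0.4435 / (0.25·0.4435 + 0.45·0.5565) ≈ 0.3069
After 'flag': P(spam) = 0.75·0.3069 / (0.75·0.3069 + 0.55·0.6931) ≈ 0.3765

0.376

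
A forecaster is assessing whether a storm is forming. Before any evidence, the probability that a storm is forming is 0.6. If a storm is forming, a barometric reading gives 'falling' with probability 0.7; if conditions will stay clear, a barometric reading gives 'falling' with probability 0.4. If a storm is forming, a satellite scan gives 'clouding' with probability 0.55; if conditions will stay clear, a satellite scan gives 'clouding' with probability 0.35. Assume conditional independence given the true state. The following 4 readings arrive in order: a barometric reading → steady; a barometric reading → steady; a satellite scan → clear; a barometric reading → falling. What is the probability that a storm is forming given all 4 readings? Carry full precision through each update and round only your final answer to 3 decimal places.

After a barometric reading='steady': P(storm) = 0.3·0.6000 / (0.3·0.6000 + 0.6·0.4000) ≈ 0.4286
After a barometric reading='steady': P(storm) = 0.3·0.4286 / (0.3·0.4286 + 0.6·0.5714) ≈ 0.2727
After a satellite scan='clear': P(storm) = 0.45·0.2727 / (0.45·0.2727 + 0.65·0.7273) ≈ 0.2061
After a barometric reading='falling': P(storm) = 0.7·0.2061 / (0.7·0.2061 + 0.4·0.7939) ≈ 0.3124

0.312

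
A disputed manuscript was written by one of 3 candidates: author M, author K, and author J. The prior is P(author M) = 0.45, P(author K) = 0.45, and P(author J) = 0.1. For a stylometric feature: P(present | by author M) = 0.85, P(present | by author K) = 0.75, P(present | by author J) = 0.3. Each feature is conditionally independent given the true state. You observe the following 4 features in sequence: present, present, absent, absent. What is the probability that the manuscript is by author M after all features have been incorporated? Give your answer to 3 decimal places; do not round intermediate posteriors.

After 'present': normaliser = 0.85·0.4500 + 0.75·0.4500 + 0.3·0.1000; P(author M) ≈ 0.5100, P(author K) ≈ 0.4500, P(author J) ≈ 0.0400
After 'present': normaliser = 0.85·0.5100 + 0.75·0.4500 + 0.3·0.0400; P(author M) ≈ 0.5536, P(author K) ≈ 0.4310, P(author J) ≈ 0.0153
After 'absent': normaliser = 0.15·0.5536 + 0.25·0.4310 + 0.7·0.0153; P(author M) ≈ 0.4121, P(author K) ≈ 0.5347, P(author J) ≈ 0.0532
After 'absent': normaliser = 0.15·0.4121 + 0.25·0.5347 + 0.7·0.0532; P(author M) ≈ 0.2656, P(author K) ≈ 0.5743, P(author J) ≈ 0.1601

0.266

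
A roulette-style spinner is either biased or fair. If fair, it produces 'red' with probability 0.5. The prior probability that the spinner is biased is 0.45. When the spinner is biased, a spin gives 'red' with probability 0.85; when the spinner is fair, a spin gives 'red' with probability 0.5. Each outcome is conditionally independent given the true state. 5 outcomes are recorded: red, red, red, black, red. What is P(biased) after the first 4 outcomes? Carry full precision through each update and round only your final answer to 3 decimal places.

Each posterior becomes the prior for the next update.
After 'red': P(biased) = 0.85·0.4500 / (0.85·0.4500 + 0.5·0.5500) ≈ 0.5817
After 'red': P(biased) = 0.85·0.5817 / (0.85·0.5817 + 0.5·0.4183) ≈ 0.7028
After 'red': P(biased) = 0.85·0.7028 / (0.85·0.7028 + 0.5·0.2972) ≈ 0.8008
After 'black': P(biased) = 0.15·0.8008 / (0.15·0.8008 + 0.5·0.1992) ≈ 0.5467

0.547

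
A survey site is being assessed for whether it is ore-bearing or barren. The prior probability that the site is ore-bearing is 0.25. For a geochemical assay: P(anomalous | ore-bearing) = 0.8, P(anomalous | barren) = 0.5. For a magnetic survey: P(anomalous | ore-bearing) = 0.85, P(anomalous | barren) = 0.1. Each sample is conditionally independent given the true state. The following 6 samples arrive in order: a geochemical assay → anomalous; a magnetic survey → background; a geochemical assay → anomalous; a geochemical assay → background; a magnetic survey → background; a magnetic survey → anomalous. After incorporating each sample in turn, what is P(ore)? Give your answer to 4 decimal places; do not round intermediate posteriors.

0.0746

After a geochemical assay='anomalous': P(ore) = 0.8·0.2500 / (0.8·0.2500 + 0.5·0.7500) ≈ 0.3478
After a magnetic survey='background': P(ore) = 0.15·0.3478 / (0.15·0.3478 + 0.9·0.6522) ≈ 0.0816
After a geochemical assay='anomalous': P(ore) = 0.8·0.0816 / (0.8·0.0816 + 0.5·0.9184) ≈ 0.1245
After a geochemical assay='background': P(ore) = 0.2·0.1245 / (0.2·0.1245 + 0.5·0.8755) ≈ 0.0538
After a magnetic survey='background': P(ore) = 0.15·0.0538 / (0.15·0.0538 + 0.9·0.9462) ≈ 0.0094
After a magnetic survey='anomalous': P(ore) = 0.85·0.0094 / (0.85·0.0094 + 0.1·0.9906) ≈ 0.0746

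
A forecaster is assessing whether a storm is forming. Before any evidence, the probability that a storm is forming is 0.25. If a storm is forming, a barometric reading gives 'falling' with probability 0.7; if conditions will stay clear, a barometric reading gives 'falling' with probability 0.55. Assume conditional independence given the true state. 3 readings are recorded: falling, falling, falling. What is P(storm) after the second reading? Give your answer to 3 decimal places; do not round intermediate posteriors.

0.351

Each posterior becomes the prior for the next update.
After 'falling': P(storm) = 0.7·0.2500 / (0.7·0.2500 + 0.55·0.7500) ≈ 0.2979
After 'falling': P(storm) = 0.7·0.2979 / (0.7·0.2979 + 0.55·0.7021) ≈ 0.3506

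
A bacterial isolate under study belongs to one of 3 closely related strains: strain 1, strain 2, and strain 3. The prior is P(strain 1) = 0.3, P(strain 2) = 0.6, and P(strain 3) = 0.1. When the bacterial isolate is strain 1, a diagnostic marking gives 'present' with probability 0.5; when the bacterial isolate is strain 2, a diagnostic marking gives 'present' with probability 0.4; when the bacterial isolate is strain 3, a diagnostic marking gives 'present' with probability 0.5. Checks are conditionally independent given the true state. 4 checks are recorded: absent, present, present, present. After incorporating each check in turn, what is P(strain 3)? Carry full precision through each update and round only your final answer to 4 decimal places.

0.1301

Apply Bayes' rule sequentially, carrying P(strain 3) forward.
After 'absent': normaliser = 0.5·0.3000 + 0.6·0.6000 + 0.5·0.1000; P(strain 1) ≈ 0.2679, P(strain 2) ≈ 0.6429, P(strain 3) ≈ 0.0893
After 'present': normaliser = 0.5·0.2679 + 0.4·0.6429 + 0.5·0.0893; P(strain 1) ≈ 0.3074, P(strain 2) ≈ 0.5902, P(strain 3) ≈ 0.1025
After 'present': normaliser = 0.5·0.3074 + 0.4·0.5902 + 0.5·0.1025; P(strain 1) ≈ 0.3485, P(strain 2) ≈ 0.5353, P(strain 3) ≈ 0.1162
After 'present': normaliser = 0.5·0.3485 + 0.4·0.5353 + 0.5·0.1162; P(strain 1) ≈ 0.3903, P(strain 2) ≈ 0.4796, P(strain 3) ≈ 0.1301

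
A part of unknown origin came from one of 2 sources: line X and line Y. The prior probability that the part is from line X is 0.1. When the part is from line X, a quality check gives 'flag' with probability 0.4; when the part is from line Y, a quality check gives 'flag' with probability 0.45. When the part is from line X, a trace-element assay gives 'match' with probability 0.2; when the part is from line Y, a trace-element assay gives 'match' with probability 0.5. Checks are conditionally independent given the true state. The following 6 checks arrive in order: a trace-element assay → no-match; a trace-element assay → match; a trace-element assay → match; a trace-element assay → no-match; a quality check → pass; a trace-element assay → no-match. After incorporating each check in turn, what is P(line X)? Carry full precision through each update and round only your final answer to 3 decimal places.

Apply Bayes' rule sequentially, carrying P(line X) forward.
After a trace-element assay='no-match': P(line X) = 0.8·0.1000 / (0.8·0.1000 + 0.5·0.9000) ≈ 0.1509
After a trace-element assay='match': P(line X) = 0.2·0.1509 / (0.2·0.1509 + 0.5·0.8491) ≈ 0.0664
After a trace-element assay='match': P(line X) = 0.2·0.0664 / (0.2·0.0664 + 0.5·0.9336) ≈ 0.0277
After a trace-element assay='no-match': P(line X) = 0.8·0.0277 / (0.8·0.0277 + 0.5·0.9723) ≈ 0.0435
After a quality check='pass': P(line X) = 0.6·0.0435 / (0.6·0.0435 + 0.55·0.9565) ≈ 0.0473
After a trace-element assay='no-match': P(line X) = 0.8·0.0473 / (0.8·0.0473 + 0.5·0.9527) ≈ 0.0736

0.074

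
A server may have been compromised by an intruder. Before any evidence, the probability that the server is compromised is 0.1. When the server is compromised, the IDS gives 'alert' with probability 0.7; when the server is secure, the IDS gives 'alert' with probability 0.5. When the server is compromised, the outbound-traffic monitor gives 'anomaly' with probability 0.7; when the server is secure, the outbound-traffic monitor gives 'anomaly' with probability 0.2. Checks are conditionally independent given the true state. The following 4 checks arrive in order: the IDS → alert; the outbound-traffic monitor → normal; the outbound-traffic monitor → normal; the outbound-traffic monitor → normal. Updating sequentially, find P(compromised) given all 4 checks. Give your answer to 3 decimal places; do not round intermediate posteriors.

0.008

Apply Bayes' rule sequentially, carrying P(compromised) forward.
After the IDS='alert': P(compromised) = 0.7·0.1000 / (0.7·0.1000 + 0.5·0.9000) ≈ 0.1346
After the outbound-traffic monitor='normal': P(compromised) = 0.3·0.1346 / (0.3·0.1346 + 0.8·0.8654) ≈ 0.0551
After the outbound-traffic monitor='normal': P(compromised) = 0.3·0.0551 / (0.3·0.0551 + 0.8·0.9449) ≈ 0.0214
After the outbound-traffic monitor='normal': P(compromised) = 0.3·0.0214 / (0.3·0.0214 + 0.8·0.9786) ≈ 0.0081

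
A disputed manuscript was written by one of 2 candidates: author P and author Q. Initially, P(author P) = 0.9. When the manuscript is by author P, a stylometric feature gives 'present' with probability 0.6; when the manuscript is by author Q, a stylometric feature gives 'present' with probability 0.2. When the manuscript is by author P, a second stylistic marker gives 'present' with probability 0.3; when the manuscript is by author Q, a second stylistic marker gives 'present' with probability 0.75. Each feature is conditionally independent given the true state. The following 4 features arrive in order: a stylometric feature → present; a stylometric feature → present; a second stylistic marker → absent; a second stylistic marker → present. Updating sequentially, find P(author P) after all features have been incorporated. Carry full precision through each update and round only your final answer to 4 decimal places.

0.9891

After a stylometric feature='present': P(author P) = 0.6·0.9000 / (0.6·0.9000 + 0.2·0.1000) ≈ 0.9643
After a stylometric feature='present': P(author P) = 0.6·0.9643 / (0.6·0.9643 + 0.2·0.0357) ≈ 0.9878
After a second stylistic marker='absent': P(author P) = 0.7·0.9878 / (0.7·0.9878 + 0.25·0.0122) ≈ 0.9956
After a second stylistic marker='present': P(author P) = 0.3·0.9956 / (0.3·0.9956 + 0.75·0.0044) ≈ 0.9891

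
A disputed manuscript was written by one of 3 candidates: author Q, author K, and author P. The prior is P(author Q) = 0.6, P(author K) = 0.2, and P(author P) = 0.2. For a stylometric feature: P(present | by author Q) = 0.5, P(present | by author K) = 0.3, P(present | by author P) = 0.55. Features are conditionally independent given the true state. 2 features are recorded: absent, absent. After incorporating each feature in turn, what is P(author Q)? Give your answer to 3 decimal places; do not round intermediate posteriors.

0.520

After 'absent': normaliser = 0.5·0.6000 + 0.7·0.2000 + 0.45·0.2000; P(author Q) ≈ 0.5660, P(author K) ≈ 0.2642, P(author P) ≈ 0.1698
After 'absent': normaliser = 0.5·0.5660 + 0.7·0.2642 + 0.45·0.1698; P(author Q) ≈ 0.5199, P(author K) ≈ 0.3397, P(author P) ≈ 0.1404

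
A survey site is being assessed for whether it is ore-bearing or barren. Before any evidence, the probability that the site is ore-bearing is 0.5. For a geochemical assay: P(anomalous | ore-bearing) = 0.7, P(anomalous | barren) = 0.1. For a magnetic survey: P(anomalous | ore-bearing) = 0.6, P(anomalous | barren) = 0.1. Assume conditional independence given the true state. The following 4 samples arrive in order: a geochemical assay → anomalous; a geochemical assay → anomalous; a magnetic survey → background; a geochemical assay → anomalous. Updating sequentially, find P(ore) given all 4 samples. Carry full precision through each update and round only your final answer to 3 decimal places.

Apply Bayes' rule sequentially, carrying P(ore) forward.
After a geochemical assay='anomalous': P(ore) = 0.7·0.5000 / (0.7·0.5000 + 0.1·0.5000) ≈ 0.8750
After a geochemical assay='anomalous': P(ore) = 0.7·0.8750 / (0.7·0.8750 + 0.1·0.1250) ≈ 0.9800
After a magnetic survey='background': P(ore) = 0.4·0.9800 / (0.4·0.9800 + 0.9·0.0200) ≈ 0.9561
After a geochemical assay='anomalous': P(ore) = 0.7·0.9561 / (0.7·0.9561 + 0.1·0.0439) ≈ 0.9935

0.993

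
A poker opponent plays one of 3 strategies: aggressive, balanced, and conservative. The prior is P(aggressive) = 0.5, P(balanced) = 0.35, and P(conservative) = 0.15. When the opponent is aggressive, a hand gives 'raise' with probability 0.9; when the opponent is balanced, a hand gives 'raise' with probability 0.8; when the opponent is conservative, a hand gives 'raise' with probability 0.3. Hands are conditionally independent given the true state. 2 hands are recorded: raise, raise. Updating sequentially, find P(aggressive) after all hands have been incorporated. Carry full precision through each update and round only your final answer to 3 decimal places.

0.630

Apply Bayes' rule sequentially, carrying P(aggressive) forward.
After 'raise': normaliser = 0.9·0.5000 + 0.8·0.3500 + 0.3·0.1500; P(aggressive) ≈ 0.5806, P(balanced) ≈ 0.3613, P(conservative) ≈ 0.0581
After 'raise': normaliser = 0.9·0.5806 + 0.8·0.3613 + 0.3·0.0581; P(aggressive) ≈ 0.6304, P(balanced) ≈ 0.3486, P(conservative) ≈ 0.0210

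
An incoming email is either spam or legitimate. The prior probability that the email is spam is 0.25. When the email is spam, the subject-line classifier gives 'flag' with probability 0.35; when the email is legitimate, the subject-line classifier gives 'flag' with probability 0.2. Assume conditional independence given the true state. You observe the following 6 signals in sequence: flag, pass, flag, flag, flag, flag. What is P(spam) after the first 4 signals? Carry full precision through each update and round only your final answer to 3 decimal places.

Apply Bayes' rule sequentially, carrying P(spam) forward.
After 'flag': P(spam) = 0.35·0.2500 / (0.35·0.2500 + 0.2·0.7500) ≈ 0.3684
After 'pass': P(spam) = 0.65·0.3684 / (0.65·0.3684 + 0.8·0.6316) ≈ 0.3216
After 'flag': P(spam) = 0.35·0.3216 / (0.35·0.3216 + 0.2·0.6784) ≈ 0.4534
After 'flag': P(spam) = 0.35·0.4534 / (0.35·0.4534 + 0.2·0.5466) ≈ 0.5921

0.592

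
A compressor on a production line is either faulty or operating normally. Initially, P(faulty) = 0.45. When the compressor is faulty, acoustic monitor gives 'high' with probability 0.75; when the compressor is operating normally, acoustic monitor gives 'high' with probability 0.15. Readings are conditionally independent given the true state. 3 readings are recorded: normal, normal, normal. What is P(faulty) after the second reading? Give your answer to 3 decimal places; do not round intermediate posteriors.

Apply Bayes' rule sequentially, carrying P(faulty) forward.
After 'normal': P(faulty) = 0.25·0.4500 / (0.25·0.4500 + 0.85·0.5500) ≈ 0.1940
After 'normal': P(faulty) = 0.25·0.1940 / (0.25·0.1940 + 0.85·0.8060) ≈ 0.0661

0.066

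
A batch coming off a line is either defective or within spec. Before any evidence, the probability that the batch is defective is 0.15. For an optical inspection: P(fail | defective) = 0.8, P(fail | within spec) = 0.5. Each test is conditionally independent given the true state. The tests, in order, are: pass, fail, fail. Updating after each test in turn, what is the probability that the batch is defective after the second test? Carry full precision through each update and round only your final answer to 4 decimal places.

Each posterior becomes the prior for the next update.
After 'pass': P(defective) = 0.2·0.1500 / (0.2·0.1500 + 0.5·0.8500) ≈ 0.0659
After 'fail': P(defective) = 0.8·0.0659 / (0.8·0.0659 + 0.5·0.9341) ≈ 0.1015

0.1015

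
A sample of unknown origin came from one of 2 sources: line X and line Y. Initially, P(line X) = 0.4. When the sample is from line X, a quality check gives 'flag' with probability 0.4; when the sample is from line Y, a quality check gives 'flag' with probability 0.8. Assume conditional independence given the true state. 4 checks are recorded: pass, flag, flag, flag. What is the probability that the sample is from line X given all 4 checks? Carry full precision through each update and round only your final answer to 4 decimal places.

After 'pass': P(line X) = 0.6·0.4000 / (0.6·0.4000 + 0.2·0.6000) ≈ 0.6667
After 'flag': P(line X) = 0.4·0.6667 / (0.4·0.6667 + 0.8·0.3333) ≈ 0.5000
After 'flag': P(line X) = 0.4·0.5000 / (0.4·0.5000 + 0.8·0.5000) ≈ 0.3333
After 'flag': P(line X) = 0.4·0.3333 / (0.4·0.3333 + 0.8·0.6667) ≈ 0.2000

0.2000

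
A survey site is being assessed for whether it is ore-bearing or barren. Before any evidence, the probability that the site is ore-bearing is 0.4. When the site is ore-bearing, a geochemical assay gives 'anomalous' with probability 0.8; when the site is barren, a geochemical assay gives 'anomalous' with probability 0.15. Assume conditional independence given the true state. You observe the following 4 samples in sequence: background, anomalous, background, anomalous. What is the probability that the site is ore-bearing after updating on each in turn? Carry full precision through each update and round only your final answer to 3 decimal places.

0.512

After 'background': P(ore) = 0.2·0.4000 / (0.2·0.4000 + 0.85·0.6000) ≈ 0.1356
After 'anomalous': P(ore) = 0.8·0.1356 / (0.8·0.1356 + 0.15·0.8644) ≈ 0.4555
After 'background': P(ore) = 0.2·0.4555 / (0.2·0.4555 + 0.85·0.5445) ≈ 0.1645
After 'anomalous': P(ore) = 0.8·0.1645 / (0.8·0.1645 + 0.15·0.8355) ≈ 0.5122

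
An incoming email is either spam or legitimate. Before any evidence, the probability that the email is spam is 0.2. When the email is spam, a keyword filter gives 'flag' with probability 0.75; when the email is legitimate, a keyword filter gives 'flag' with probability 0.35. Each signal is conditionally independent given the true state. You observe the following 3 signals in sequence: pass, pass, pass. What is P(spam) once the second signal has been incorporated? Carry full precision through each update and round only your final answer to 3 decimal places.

0.036

After 'pass': P(spam) = 0.25·0.2000 / (0.25·0.2000 + 0.65·0.8000) ≈ 0.0877
After 'pass': P(spam) = 0.25·0.0877 / (0.25·0.0877 + 0.65·0.9123) ≈ 0.0357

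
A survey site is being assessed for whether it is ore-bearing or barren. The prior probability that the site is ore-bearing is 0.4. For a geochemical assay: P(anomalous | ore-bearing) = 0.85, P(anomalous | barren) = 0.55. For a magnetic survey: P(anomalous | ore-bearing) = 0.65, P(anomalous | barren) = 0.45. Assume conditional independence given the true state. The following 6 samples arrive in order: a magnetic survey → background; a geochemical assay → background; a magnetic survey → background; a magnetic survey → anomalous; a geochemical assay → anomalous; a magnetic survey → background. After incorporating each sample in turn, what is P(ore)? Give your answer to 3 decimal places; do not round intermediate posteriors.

After a magnetic survey='background': P(ore) = 0.35·0.4000 / (0.35·0.4000 + 0.55·0.6000) ≈ 0.2979
After a geochemical assay='background': P(ore) = 0.15·0.2979 / (0.15·0.2979 + 0.45·0.7021) ≈ 0.1239
After a magnetic survey='background': P(ore) = 0.35·0.1239 / (0.35·0.1239 + 0.55·0.8761) ≈ 0.0826
After a magnetic survey='anomalous': P(ore) = 0.65·0.0826 / (0.65·0.0826 + 0.45·0.9174) ≈ 0.1150
After a geochemical assay='anomalous': P(ore) = 0.85·0.1150 / (0.85·0.1150 + 0.55·0.8850) ≈ 0.1673
After a magnetic survey='background': P(ore) = 0.35·0.1673 / (0.35·0.1673 + 0.55·0.8327) ≈ 0.1133

0.113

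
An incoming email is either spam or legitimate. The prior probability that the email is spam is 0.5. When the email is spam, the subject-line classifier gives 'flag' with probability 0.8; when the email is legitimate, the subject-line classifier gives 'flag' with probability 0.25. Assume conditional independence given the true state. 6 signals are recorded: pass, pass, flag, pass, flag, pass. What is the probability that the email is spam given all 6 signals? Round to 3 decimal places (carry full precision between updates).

After 'pass': P(spam) = 0.2·0.5000 / (0.2·0.5000 + 0.75·0.5000) ≈ 0.2105
After 'pass': P(spam) = 0.2·0.2105 / (0.2·0.2105 + 0.75·0.7895) ≈ 0.0664
After 'flag': P(spam) = 0.8·0.0664 / (0.8·0.0664 + 0.25·0.9336) ≈ 0.1854
After 'pass': P(spam) = 0.2·0.1854 / (0.2·0.1854 + 0.75·0.8146) ≈ 0.0572
After 'flag': P(spam) = 0.8·0.0572 / (0.8·0.0572 + 0.25·0.9428) ≈ 0.1626
After 'pass': P(spam) = 0.2·0.1626 / (0.2·0.1626 + 0.75·0.8374) ≈ 0.0492

0.049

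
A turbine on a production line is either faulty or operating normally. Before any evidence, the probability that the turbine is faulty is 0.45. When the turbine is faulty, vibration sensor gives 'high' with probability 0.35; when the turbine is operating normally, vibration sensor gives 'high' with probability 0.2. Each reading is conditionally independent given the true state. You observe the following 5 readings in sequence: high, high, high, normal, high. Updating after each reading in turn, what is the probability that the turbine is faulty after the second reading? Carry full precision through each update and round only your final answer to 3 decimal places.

0.715

Apply Bayes' rule sequentially, carrying P(faulty) forward.
After 'high': P(faulty) = 0.35·0.4500 / (0.35·0.4500 + 0.2·0.5500) ≈ 0.5888
After 'high': P(faulty) = 0.35·0.5888 / (0.35·0.5888 + 0.2·0.4112) ≈ 0.7147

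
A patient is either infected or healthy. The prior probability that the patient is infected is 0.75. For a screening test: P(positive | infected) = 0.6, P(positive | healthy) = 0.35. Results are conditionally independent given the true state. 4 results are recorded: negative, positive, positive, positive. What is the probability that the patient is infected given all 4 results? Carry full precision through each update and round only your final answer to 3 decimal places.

0.903

After 'negative': P(infected) = 0.4·0.7500 / (0.4·0.7500 + 0.65·0.2500) ≈ 0.6486
After 'positive': P(infected) = 0.6·0.6486 / (0.6·0.6486 + 0.35·0.3514) ≈ 0.7599
After 'positive': P(infected) = 0.6·0.7599 / (0.6·0.7599 + 0.35·0.2401) ≈ 0.8444
After 'positive': P(infected) = 0.6·0.8444 / (0.6·0.8444 + 0.35·0.1556) ≈ 0.9029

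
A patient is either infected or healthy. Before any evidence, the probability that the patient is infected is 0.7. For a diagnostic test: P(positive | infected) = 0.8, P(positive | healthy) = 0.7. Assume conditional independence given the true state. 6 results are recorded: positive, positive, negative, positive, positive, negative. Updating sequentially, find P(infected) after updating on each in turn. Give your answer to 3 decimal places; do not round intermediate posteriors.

Each posterior becomes the prior for the next update.
After 'positive': P(infected) = 0.8·0.7000 / (0.8·0.7000 + 0.7·0.3000) ≈ 0.7273
After 'positive': P(infected) = 0.8·0.7273 / (0.8·0.7273 + 0.7·0.2727) ≈ 0.7529
After 'negative': P(infected) = 0.2·0.7529 / (0.2·0.7529 + 0.3·0.2471) ≈ 0.6702
After 'positive': P(infected) = 0.8·0.6702 / (0.8·0.6702 + 0.7·0.3298) ≈ 0.6990
After 'positive': P(infected) = 0.8·0.6990 / (0.8·0.6990 + 0.7·0.3010) ≈ 0.7263
After 'negative': P(infected) = 0.2·0.7263 / (0.2·0.7263 + 0.3·0.2737) ≈ 0.6389

0.639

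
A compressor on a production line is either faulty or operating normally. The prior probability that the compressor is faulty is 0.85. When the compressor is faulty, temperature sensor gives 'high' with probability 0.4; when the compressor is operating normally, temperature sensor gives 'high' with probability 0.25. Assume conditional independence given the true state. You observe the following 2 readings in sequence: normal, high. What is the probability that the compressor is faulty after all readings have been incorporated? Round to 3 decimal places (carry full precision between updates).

After 'normal': P(faulty) = 0.6·0.8500 / (0.6·0.8500 + 0.75·0.1500) ≈ 0.8193
After 'high': P(faulty) = 0.4·0.8193 / (0.4·0.8193 + 0.25·0.1807) ≈ 0.8788

0.879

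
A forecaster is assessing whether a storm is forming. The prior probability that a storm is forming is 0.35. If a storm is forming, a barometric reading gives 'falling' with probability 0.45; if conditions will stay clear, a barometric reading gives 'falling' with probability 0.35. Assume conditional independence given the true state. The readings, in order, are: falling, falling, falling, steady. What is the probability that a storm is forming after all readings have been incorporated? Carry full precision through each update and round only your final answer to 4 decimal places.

Apply Bayes' rule sequentially, carrying P(storm) forward.
After 'falling': P(storm) = 0.45·0.3500 / (0.45·0.3500 + 0.35·0.6500) ≈ 0.4091
After 'falling': P(storm) = 0.45·0.4091 / (0.45·0.4091 + 0.35·0.5909) ≈ 0.4709
After 'falling': P(storm) = 0.45·0.4709 / (0.45·0.4709 + 0.35·0.5291) ≈ 0.5337
After 'steady': P(storm) = 0.55·0.5337 / (0.55·0.5337 + 0.65·0.4663) ≈ 0.4920

0.4920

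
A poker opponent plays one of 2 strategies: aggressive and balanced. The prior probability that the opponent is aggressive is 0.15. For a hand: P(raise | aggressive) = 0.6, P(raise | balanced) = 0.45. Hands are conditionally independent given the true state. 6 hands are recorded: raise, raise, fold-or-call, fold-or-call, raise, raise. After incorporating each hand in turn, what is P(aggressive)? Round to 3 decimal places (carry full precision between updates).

After 'raise': P(aggressive) = 0.6·0.1500 / (0.6·0.1500 + 0.45·0.8500) ≈ 0.1905
After 'raise': P(aggressive) = 0.6·0.1905 / (0.6·0.1905 + 0.45·0.8095) ≈ 0.2388
After 'fold-or-call': P(aggressive) = 0.4·0.2388 / (0.4·0.2388 + 0.55·0.7612) ≈ 0.1858
After 'fold-or-call': P(aggressive) = 0.4·0.1858 / (0.4·0.1858 + 0.55·0.8142) ≈ 0.1423
After 'raise': P(aggressive) = 0.6·0.1423 / (0.6·0.1423 + 0.45·0.8577) ≈ 0.1812
After 'raise': P(aggressive) = 0.6·0.1812 / (0.6·0.1812 + 0.45·0.8188) ≈ 0.2278

0.228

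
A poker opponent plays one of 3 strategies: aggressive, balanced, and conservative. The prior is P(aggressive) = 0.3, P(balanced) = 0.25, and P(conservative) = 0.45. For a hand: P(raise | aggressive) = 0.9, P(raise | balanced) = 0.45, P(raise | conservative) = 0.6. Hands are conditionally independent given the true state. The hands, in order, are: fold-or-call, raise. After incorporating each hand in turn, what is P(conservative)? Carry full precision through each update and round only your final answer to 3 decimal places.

0.549

Each posterior becomes the prior for the next update.
After 'fold-or-call': normaliser = 0.1·0.3000 + 0.55·0.2500 + 0.4·0.4500; P(aggressive) ≈ 0.0863, P(balanced) ≈ 0.3957, P(conservative) ≈ 0.5180
After 'raise': normaliser = 0.9·0.0863 + 0.45·0.3957 + 0.6·0.5180; P(aggressive) ≈ 0.1371, P(balanced) ≈ 0.3143, P(conservative) ≈ 0.5486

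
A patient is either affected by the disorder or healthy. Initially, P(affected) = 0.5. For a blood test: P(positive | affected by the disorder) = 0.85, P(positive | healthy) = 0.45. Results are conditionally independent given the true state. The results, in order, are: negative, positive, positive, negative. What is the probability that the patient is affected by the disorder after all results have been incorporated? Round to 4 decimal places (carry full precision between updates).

After 'negative': P(affected) = 0.15·0.5000 / (0.15·0.5000 + 0.55·0.5000) ≈ 0.2143
After 'positive': P(affected) = 0.85·0.2143 / (0.85·0.2143 + 0.45·0.7857) ≈ 0.3400
After 'positive': P(affected) = 0.85·0.3400 / (0.85·0.3400 + 0.45·0.6600) ≈ 0.4932
After 'negative': P(affected) = 0.15·0.4932 / (0.15·0.4932 + 0.55·0.5068) ≈ 0.2097

0.2097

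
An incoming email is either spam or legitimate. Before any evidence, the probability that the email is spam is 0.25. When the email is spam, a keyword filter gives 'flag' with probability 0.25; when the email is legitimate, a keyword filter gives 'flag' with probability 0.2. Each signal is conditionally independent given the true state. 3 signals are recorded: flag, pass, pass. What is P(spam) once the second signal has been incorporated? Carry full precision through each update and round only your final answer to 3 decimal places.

After 'flag': P(spam) = 0.25·0.2500 / (0.25·0.2500 + 0.2·0.7500) ≈ 0.2941
After 'pass': P(spam) = 0.75·0.2941 / (0.75·0.2941 + 0.8·0.7059) ≈ 0.2809

0.281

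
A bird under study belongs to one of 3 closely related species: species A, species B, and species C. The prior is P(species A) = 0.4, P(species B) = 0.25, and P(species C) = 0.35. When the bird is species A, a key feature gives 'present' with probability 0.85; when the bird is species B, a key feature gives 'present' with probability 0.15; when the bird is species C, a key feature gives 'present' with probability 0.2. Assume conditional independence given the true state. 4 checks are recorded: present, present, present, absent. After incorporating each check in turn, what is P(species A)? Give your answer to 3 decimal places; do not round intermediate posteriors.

After 'present': normaliser = 0.85·0.4000 + 0.15·0.2500 + 0.2·0.3500; P(species A) ≈ 0.7598, P(species B) ≈ 0.0838, P(species C) ≈ 0.1564
After 'present': normaliser = 0.85·0.7598 + 0.15·0.0838 + 0.2·0.1564; P(species A) ≈ 0.9364, P(species B) ≈ 0.0182, P(species C) ≈ 0.0454
After 'present': normaliser = 0.85·0.9364 + 0.15·0.0182 + 0.2·0.0454; P(species A) ≈ 0.9854, P(species B) ≈ 0.0034, P(species C) ≈ 0.0112
After 'absent': normaliser = 0.15·0.9854 + 0.85·0.0034 + 0.8·0.0112; P(species A) ≈ 0.9257, P(species B) ≈ 0.0180, P(species C) ≈ 0.0563

0.926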